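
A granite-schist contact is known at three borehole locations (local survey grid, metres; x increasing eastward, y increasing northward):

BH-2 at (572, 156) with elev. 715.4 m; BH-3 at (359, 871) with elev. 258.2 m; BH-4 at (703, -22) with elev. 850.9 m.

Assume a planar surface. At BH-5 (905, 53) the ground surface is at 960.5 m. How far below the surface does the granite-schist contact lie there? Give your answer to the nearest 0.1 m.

Let the plane be z = a·x + b·y + c.
BH-3−BH-2: −213a + 715b = −457.2;  BH-4−BH-2: 131a − 178b = 135.5.
Solving gives a = 0.27804, b = −0.55661.
Then c = 715.4 − a·572 − b·156 = 643.19.
At (905, 53): z_contact = 251.62 − 29.50 + 643.19 = 865.32 m.
Depth below ground = 960.5 − 865.32 = 95.2 m.

95.2 m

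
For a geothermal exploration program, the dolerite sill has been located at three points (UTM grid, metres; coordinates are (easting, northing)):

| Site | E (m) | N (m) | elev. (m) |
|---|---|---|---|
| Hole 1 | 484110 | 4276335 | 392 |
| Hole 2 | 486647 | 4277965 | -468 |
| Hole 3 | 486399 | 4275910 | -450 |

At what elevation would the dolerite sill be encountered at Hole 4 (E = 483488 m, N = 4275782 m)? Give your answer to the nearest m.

598 m

Two edge vectors: Hole 1→Hole 2 = (2537, 1630, -860), Hole 1→Hole 3 = (2289, -425, -842).
Normal n = (Hole 1→Hole 2) × (Hole 1→Hole 3) = (-1737960, 167614, -4809295).
So ∂z/∂E = −n_x/n_z = −0.36137521 and ∂z/∂N = −n_y/n_z = 0.03485209.
Intercept c from Hole 1: 392 + 174945.35 − 149039.23 = 26298.13.
At (483488, 4275782): z = −174720.6 + 149020.0 + 26298.13 = 597.5 m.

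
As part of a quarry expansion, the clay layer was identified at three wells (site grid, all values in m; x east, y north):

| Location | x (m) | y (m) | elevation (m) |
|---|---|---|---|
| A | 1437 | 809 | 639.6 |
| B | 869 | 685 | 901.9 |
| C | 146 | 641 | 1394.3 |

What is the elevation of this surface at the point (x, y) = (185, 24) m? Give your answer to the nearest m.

505 m

Let the plane be z = a·x + b·y + c.
B−A: −568a − 124b = 262.3;  C−A: −1291a − 168b = 754.7.
Solving gives a = −0.76580, b = 1.39252.
Then c = 639.6 − a·1437 − b·809 = 613.50.
At (185, 24): z = −141.7 + 33.4 + 613.50 = 505.2 m.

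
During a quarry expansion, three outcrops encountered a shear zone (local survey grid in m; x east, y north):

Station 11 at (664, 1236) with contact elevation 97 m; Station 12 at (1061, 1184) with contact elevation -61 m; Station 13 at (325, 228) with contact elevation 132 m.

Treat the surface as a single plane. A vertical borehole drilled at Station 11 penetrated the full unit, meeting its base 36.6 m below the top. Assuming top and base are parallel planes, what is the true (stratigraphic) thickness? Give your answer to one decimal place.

34.0 m

Let the plane be z = a·x + b·y + c.
Station 12−Station 11: 397a − 52b = −158;  Station 13−Station 11: −339a − 1008b = 35.
Solving gives a = −0.38555, b = 0.09494.
|∇z| = √(a²+b²) = 0.39707, so dip δ = arctan(0.39707) = 21.66°.
True thickness = vertical thickness × cos δ = 36.6 × cos 21.66° = 34.0 m.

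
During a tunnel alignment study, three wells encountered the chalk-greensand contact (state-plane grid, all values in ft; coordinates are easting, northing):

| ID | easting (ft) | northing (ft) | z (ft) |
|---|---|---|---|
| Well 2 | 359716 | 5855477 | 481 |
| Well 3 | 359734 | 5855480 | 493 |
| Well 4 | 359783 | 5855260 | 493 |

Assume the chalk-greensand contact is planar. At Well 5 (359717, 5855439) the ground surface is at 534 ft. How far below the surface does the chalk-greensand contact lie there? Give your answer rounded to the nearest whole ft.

Two edge vectors: Well 2→Well 3 = (18, 3, 12), Well 2→Well 4 = (67, -217, 12).
Normal n = (Well 2→Well 3) × (Well 2→Well 4) = (2640, 588, -4107).
So ∂z/∂easting = −n_x/n_z = 0.64280497 and ∂z/∂northing = −n_y/n_z = 0.14317020.
Intercept c from Well 2: 481 − 231227.23 − 838329.80 = −1069076.03.
At (359717, 5855439): z_contact = 231227.9 + 838324.4 − 1069076.03 = 476.2 ft.
Depth below ground = 534 − 476.2 = 58 ft.

58 ft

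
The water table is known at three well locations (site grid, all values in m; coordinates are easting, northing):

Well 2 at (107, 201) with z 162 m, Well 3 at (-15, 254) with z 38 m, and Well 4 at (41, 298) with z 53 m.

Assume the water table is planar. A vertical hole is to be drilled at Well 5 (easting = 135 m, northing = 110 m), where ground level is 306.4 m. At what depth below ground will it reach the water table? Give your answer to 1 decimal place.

67.6 m

Two edge vectors: Well 2→Well 3 = (-122, 53, -124), Well 2→Well 4 = (-66, 97, -109).
Normal n = (Well 2→Well 3) × (Well 2→Well 4) = (6251, -5114, -8336).
So ∂z/∂easting = −n_x/n_z = 0.74988 and ∂z/∂northing = −n_y/n_z = −0.61348.
Intercept c from Well 2: 162 − 80.24 + 123.31 = 205.07.
At (135, 110): z_contact = 101.23 − 67.48 + 205.07 = 238.82 m.
Depth below ground = 306.4 − 238.82 = 67.6 m.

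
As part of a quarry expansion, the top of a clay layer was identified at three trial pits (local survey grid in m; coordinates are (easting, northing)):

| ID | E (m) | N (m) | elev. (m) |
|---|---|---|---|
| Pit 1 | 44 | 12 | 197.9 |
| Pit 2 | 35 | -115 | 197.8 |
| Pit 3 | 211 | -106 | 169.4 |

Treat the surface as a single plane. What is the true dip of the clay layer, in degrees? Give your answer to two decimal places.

Two edge vectors: Pit 1→Pit 2 = (-9, -127, -0.1), Pit 1→Pit 3 = (167, -118, -28.5).
Normal n = (Pit 1→Pit 2) × (Pit 1→Pit 3) = (3607.7, -273.2, 22271).
So ∂z/∂E = −n_x/n_z = −0.16199 and ∂z/∂N = −n_y/n_z = 0.01227.
Gradient magnitude |∇z| = √(a² + b²) = √(0.02624 + 0.00015) = 0.16245.
True dip = arctan(0.16245) = 9.23°, dipping toward E (azimuth ≈ 094°).

9.23°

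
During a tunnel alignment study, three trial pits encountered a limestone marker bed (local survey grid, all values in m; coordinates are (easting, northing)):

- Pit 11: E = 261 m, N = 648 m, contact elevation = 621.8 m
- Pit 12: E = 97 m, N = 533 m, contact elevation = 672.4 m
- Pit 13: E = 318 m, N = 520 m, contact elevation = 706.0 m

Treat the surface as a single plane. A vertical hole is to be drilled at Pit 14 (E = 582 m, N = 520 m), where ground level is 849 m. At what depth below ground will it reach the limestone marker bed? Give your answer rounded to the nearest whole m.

Two edge vectors: Pit 11→Pit 12 = (-164, -115, 50.6), Pit 11→Pit 13 = (57, -128, 84.2).
Normal n = (Pit 11→Pit 12) × (Pit 11→Pit 13) = (-3206.2, 16693, 27547).
So ∂z/∂E = −n_x/n_z = 0.11639 and ∂z/∂N = −n_y/n_z = −0.60598.
Intercept c from Pit 11: 621.8 − 30.38 + 392.68 = 984.10.
At (582, 520): z_contact = 67.7 − 315.1 + 984.10 = 736.7 m.
Depth below ground = 849 − 736.7 = 112 m.

112 m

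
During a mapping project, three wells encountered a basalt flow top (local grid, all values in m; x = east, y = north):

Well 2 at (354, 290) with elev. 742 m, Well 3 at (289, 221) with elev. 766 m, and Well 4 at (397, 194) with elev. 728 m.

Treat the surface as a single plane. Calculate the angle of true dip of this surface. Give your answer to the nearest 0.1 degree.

Two edge vectors: Well 2→Well 3 = (-65, -69, 24), Well 2→Well 4 = (43, -96, -14).
Normal n = (Well 2→Well 3) × (Well 2→Well 4) = (3270, 122, 9207).
So ∂z/∂x = −n_x/n_z = −0.35516 and ∂z/∂y = −n_y/n_z = −0.01325.
Gradient magnitude |∇z| = √(a² + b²) = √(0.12614 + 0.00018) = 0.35541.
True dip = arctan(0.35541) = 19.6°, dipping toward E (azimuth ≈ 088°).

19.6°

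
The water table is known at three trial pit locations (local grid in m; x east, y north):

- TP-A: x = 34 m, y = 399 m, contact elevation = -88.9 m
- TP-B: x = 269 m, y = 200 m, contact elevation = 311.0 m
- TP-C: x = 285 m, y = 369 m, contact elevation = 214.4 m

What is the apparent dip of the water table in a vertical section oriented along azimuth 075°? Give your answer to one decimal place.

Two edge vectors: TP-A→TP-B = (235, -199, 399.9), TP-A→TP-C = (251, -30, 303.3).
Normal n = (TP-A→TP-B) × (TP-A→TP-C) = (-48359.7, 29099.4, 42899).
So ∂z/∂x = −n_x/n_z = 1.12729 and ∂z/∂y = −n_y/n_z = −0.67832.
Unit vector along 075° is (sin 75°, cos 75°) = (0.9659, 0.2588).
Slope in that direction = a·(0.9659) + b·(0.2588) = 0.91332.
Apparent dip = arctan|0.91332| = 42.4° (true dip is 52.8°, so apparent ≤ true as expected).

42.4°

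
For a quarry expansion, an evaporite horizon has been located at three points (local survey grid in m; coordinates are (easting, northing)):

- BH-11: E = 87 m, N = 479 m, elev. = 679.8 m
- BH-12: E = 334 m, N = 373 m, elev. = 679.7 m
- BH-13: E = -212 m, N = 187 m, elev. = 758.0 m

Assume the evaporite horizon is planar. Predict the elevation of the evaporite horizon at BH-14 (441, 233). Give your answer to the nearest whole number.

697 m

Two edge vectors: BH-11→BH-12 = (247, -106, -0.1), BH-11→BH-13 = (-299, -292, 78.2).
Normal n = (BH-11→BH-12) × (BH-11→BH-13) = (-8318.4, -19285.5, -103818).
So ∂z/∂E = −n_x/n_z = −0.08012 and ∂z/∂N = −n_y/n_z = −0.18576.
Intercept c from BH-11: 679.8 + 6.97 + 88.98 = 775.75.
At (441, 233): z = −35.3 − 43.3 + 775.75 = 697.1 m.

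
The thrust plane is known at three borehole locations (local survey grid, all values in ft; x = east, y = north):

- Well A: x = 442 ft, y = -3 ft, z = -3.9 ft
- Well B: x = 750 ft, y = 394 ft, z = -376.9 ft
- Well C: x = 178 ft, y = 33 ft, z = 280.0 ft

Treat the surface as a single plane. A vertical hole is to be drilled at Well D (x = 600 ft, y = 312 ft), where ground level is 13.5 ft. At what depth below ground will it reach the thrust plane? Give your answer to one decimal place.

219.3 ft

Let the plane be z = a·x + b·y + c.
Well B−Well A: 308a + 397b = −373;  Well C−Well A: −264a + 36b = 283.9.
Solving gives a = −1.08836, b = −0.09518.
Then c = -3.9 − a·442 − b·-3 = 476.87.
At (600, 312): z_contact = −653.01 − 29.70 + 476.87 = -205.84 ft.
Depth below ground = 13.5 − (-205.84) = 219.3 ft.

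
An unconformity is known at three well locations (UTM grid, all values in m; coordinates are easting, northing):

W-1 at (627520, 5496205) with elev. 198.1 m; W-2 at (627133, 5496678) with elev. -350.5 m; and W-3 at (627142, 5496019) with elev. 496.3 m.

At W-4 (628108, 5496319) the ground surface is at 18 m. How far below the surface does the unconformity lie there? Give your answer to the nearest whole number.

58 m

Let the plane be z = a·easting + b·northing + c.
W-2−W-1: −387a + 473b = −548.6;  W-3−W-1: −378a − 186b = 298.2.
Solving gives a = −0.15555316, b = −1.28710164.
Then c = 198.1 − a·627520 − b·5496205 = 7171985.27.
At (628108, 5496319): z_contact = −97704.2 − 7074321.2 + 7171985.27 = -40.1 m.
Depth below ground = 18 − (-40.1) = 58 m.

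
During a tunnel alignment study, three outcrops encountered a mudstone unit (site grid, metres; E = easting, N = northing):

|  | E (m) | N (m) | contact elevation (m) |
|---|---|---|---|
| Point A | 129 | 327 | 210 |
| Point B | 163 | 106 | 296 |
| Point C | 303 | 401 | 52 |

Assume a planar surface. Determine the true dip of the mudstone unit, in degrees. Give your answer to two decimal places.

Let the plane be z = a·E + b·N + c.
Point B−Point A: 34a − 221b = 86;  Point C−Point A: 174a + 74b = −158.
Solving gives a = −0.69695, b = −0.49636.
Gradient magnitude |∇z| = √(a² + b²) = √(0.48574 + 0.24638) = 0.85564.
True dip = arctan(0.85564) = 40.55°, dipping toward NE (azimuth ≈ 055°).

40.55°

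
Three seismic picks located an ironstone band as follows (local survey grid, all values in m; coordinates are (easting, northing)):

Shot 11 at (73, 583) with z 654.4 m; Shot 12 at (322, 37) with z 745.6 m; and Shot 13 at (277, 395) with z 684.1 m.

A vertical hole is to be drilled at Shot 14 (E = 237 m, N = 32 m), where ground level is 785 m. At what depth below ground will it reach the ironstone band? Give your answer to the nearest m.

Two edge vectors: Shot 11→Shot 12 = (249, -546, 91.2), Shot 11→Shot 13 = (204, -188, 29.7).
Normal n = (Shot 11→Shot 12) × (Shot 11→Shot 13) = (929.4, 11209.5, 64572).
So ∂z/∂E = −n_x/n_z = −0.01439 and ∂z/∂N = −n_y/n_z = −0.17360.
Intercept c from Shot 11: 654.4 + 1.05 + 101.21 = 756.66.
At (237, 32): z_contact = −3.4 − 5.6 + 756.66 = 747.7 m.
Depth below ground = 785 − 747.7 = 37 m.

37 m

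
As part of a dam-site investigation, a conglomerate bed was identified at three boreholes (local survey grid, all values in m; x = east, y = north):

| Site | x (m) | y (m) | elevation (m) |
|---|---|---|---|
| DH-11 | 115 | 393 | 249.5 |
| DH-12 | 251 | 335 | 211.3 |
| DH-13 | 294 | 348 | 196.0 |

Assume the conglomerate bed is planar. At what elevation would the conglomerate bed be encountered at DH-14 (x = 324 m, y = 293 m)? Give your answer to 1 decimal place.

Let the plane be z = a·x + b·y + c.
DH-12−DH-11: 136a − 58b = −38.2;  DH-13−DH-11: 179a − 45b = −53.5.
Solving gives a = −0.32473, b = −0.10282.
Then c = 249.5 − a·115 − b·393 = 327.25.
At (324, 293): z = −105.2 − 30.1 + 327.25 = 191.9 m.

191.9 m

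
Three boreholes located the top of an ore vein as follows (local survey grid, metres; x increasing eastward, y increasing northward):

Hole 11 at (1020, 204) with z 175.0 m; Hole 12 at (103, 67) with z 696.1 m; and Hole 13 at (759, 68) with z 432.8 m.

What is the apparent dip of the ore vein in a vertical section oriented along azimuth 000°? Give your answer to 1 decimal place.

48.5°

Two edge vectors: Hole 11→Hole 12 = (-917, -137, 521.1), Hole 11→Hole 13 = (-261, -136, 257.8).
Normal n = (Hole 11→Hole 12) × (Hole 11→Hole 13) = (35551, 100395.5, 88955).
So ∂z/∂x = −n_x/n_z = −0.39965 and ∂z/∂y = −n_y/n_z = −1.12861.
Unit vector along 000° is (sin 0°, cos 0°) = (0.0000, 1.0000).
Slope in that direction = a·(0.0000) + b·(1.0000) = −1.12861.
Apparent dip = arctan|1.12861| = 48.5° (true dip is 50.1°, so apparent ≤ true as expected).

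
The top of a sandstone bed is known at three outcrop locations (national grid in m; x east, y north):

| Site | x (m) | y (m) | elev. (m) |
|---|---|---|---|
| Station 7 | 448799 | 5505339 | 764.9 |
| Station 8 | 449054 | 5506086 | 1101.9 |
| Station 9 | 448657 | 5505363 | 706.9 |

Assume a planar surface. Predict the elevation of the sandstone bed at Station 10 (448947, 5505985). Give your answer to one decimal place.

1023.1 m

Two edge vectors: Station 7→Station 8 = (255, 747, 337), Station 7→Station 9 = (-142, 24, -58).
Normal n = (Station 7→Station 8) × (Station 7→Station 9) = (-51414, -33064, 112194).
So ∂z/∂x = −n_x/n_z = 0.458259800 and ∂z/∂y = −n_y/n_z = 0.294703817.
Intercept c from Station 7: 764.9 − 205666.54 − 1622444.41 = −1827346.05.
At (448947, 5505985): z = 205734.4 + 1622634.8 − 1827346.05 = 1023.1 m.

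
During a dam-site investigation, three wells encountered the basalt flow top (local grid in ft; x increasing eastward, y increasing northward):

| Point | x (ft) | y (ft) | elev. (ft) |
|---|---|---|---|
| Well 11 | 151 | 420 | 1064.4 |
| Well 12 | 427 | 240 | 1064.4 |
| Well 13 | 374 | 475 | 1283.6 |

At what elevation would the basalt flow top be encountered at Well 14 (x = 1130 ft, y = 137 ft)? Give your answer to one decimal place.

Two edge vectors: Well 11→Well 12 = (276, -180, 0), Well 11→Well 13 = (223, 55, 219.2).
Normal n = (Well 11→Well 12) × (Well 11→Well 13) = (-39456, -60499.2, 55320).
So ∂z/∂x = −n_x/n_z = 0.713232 and ∂z/∂y = −n_y/n_z = 1.093623.
Intercept c from Well 11: 1064.4 − 107.70 − 459.32 = 497.38.
At (1130, 137): z = 806.0 + 149.8 + 497.38 = 1453.2 ft.

1453.2 ft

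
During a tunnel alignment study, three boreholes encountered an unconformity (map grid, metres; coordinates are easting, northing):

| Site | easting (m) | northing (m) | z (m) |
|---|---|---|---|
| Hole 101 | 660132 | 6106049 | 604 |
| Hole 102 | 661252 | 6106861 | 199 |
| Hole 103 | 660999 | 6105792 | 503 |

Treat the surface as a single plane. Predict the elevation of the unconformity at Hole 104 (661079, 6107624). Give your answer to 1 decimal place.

Two edge vectors: Hole 101→Hole 102 = (1120, 812, -405), Hole 101→Hole 103 = (867, -257, -101).
Normal n = (Hole 101→Hole 102) × (Hole 101→Hole 103) = (-186097, -238015, -991844).
So ∂z/∂easting = −n_x/n_z = −0.187627288 and ∂z/∂northing = −n_y/n_z = −0.239972213.
Intercept c from Hole 101: 604 + 123858.78 + 1465282.09 = 1589744.87.
At (661079, 6107624): z = −124036.5 − 1465660.0 + 1589744.87 = 48.4 m.

48.4 m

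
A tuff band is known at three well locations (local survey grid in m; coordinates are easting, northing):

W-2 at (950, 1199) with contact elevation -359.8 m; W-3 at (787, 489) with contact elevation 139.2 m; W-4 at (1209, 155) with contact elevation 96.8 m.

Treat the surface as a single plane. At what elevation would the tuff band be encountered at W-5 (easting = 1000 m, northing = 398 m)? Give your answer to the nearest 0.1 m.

Two edge vectors: W-2→W-3 = (-163, -710, 499), W-2→W-4 = (259, -1044, 456.6).
Normal n = (W-2→W-3) × (W-2→W-4) = (196770, 203666.8, 354062).
So ∂z/∂easting = −n_x/n_z = −0.555750 and ∂z/∂northing = −n_y/n_z = −0.575229.
Intercept c from W-2: -359.8 + 527.96 + 689.70 = 857.86.
At (1000, 398): z = −555.8 − 228.9 + 857.86 = 73.2 m.

73.2 m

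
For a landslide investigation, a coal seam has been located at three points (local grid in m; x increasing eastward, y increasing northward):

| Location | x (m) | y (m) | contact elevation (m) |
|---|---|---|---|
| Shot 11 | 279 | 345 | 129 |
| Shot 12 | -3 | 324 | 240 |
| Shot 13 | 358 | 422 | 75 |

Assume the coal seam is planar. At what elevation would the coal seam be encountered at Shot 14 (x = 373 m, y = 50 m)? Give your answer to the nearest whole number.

189 m

Let the plane be z = a·x + b·y + c.
Shot 12−Shot 11: −282a − 21b = 111;  Shot 13−Shot 11: 79a + 77b = −54.
Solving gives a = −0.36963, b = −0.32206.
Then c = 129 − a·279 − b·345 = 343.24.
At (373, 50): z = −137.9 − 16.1 + 343.24 = 189.3 m.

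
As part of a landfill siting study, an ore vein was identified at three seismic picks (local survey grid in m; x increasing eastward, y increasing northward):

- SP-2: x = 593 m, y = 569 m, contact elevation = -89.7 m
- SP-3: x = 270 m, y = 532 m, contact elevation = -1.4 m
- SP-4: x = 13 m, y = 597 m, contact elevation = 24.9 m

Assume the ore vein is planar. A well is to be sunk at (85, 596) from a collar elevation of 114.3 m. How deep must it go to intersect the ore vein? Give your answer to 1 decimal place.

104.8 m

Two edge vectors: SP-2→SP-3 = (-323, -37, 88.3), SP-2→SP-4 = (-580, 28, 114.6).
Normal n = (SP-2→SP-3) × (SP-2→SP-4) = (-6712.6, -14198.2, -30504).
So ∂z/∂x = −n_x/n_z = −0.22006 and ∂z/∂y = −n_y/n_z = −0.46545.
Intercept c from SP-2: -89.7 + 130.49 + 264.84 = 305.64.
At (85, 596): z_contact = −18.70 − 277.41 + 305.64 = 9.52 m.
Depth below ground = 114.3 − 9.52 = 104.8 m.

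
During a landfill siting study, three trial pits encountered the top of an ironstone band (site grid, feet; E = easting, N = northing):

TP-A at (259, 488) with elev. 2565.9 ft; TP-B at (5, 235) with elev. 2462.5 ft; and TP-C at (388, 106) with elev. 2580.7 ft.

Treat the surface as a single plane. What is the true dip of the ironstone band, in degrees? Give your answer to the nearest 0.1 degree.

Let the plane be z = a·E + b·N + c.
TP-B−TP-A: −254a − 253b = −103.4;  TP-C−TP-A: 129a − 382b = 14.8.
Solving gives a = 0.33350, b = 0.07388.
Gradient magnitude |∇z| = √(a² + b²) = √(0.11122 + 0.00546) = 0.34158.
True dip = arctan(0.34158) = 18.9°, dipping toward WSW (azimuth ≈ 258°).

18.9°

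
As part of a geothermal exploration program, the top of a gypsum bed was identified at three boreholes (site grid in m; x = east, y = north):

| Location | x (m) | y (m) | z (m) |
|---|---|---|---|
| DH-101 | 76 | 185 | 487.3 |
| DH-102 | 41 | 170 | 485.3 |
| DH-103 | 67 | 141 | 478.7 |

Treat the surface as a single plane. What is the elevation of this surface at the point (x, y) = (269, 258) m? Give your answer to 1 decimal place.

496.4 m

Let the plane be z = a·x + b·y + c.
DH-102−DH-101: −35a − 15b = −2;  DH-103−DH-101: −9a − 44b = −8.6.
Solving gives a = −0.02918, b = 0.20142.
Then c = 487.3 − a·76 − b·185 = 452.25.
At (269, 258): z = −7.8 + 52.0 + 452.25 = 496.4 m.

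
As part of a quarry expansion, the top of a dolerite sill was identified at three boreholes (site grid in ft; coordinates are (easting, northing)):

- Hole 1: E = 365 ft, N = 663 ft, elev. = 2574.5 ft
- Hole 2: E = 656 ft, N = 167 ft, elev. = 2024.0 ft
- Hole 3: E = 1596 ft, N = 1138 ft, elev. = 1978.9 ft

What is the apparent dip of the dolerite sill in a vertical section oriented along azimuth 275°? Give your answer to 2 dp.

Let the plane be z = a·E + b·N + c.
Hole 2−Hole 1: 291a − 496b = −550.5;  Hole 3−Hole 1: 1231a + 475b = −595.6.
Solving gives a = −0.74373, b = 0.67354.
Unit vector along 275° is (sin 275°, cos 275°) = (-0.9962, 0.0872).
Slope in that direction = a·(-0.9962) + b·(0.0872) = 0.79960.
Apparent dip = arctan|0.79960| = 38.65° (true dip is 45.1°, so apparent ≤ true as expected).

38.65°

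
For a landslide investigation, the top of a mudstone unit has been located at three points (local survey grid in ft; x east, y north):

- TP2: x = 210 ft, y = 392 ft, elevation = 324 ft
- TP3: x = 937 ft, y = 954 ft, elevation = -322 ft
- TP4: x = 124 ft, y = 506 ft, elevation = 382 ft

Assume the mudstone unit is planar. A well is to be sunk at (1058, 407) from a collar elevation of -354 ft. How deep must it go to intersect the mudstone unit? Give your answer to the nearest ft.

Let the plane be z = a·x + b·y + c.
TP3−TP2: 727a + 562b = −646;  TP4−TP2: −86a + 114b = 58.
Solving gives a = −0.80969, b = −0.10205.
Then c = 324 − a·210 − b·392 = 534.04.
At (1058, 407): z_contact = −856.7 − 41.5 + 534.04 = -364.2 ft.
Depth below ground = -354 − (-364.2) = 10 ft.

10 ft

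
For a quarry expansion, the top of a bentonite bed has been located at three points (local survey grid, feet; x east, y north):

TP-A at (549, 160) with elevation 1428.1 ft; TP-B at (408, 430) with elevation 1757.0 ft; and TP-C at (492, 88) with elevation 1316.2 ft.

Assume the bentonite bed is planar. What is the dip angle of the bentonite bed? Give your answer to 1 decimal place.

54.0°

Let the plane be z = a·x + b·y + c.
TP-B−TP-A: −141a + 270b = 328.9;  TP-C−TP-A: −57a − 72b = −111.9.
Solving gives a = 0.25574, b = 1.35170.
Gradient magnitude |∇z| = √(a² + b²) = √(0.06540 + 1.82710) = 1.37568.
True dip = arctan(1.37568) = 54.0°, dipping toward S (azimuth ≈ 191°).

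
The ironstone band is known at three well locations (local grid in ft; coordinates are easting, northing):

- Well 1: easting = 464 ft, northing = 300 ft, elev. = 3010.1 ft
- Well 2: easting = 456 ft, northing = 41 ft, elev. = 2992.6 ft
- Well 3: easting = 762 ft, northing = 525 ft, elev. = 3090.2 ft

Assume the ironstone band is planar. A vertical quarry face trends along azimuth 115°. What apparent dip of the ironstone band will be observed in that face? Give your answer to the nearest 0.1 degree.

10.0°

Two edge vectors: Well 1→Well 2 = (-8, -259, -17.5), Well 1→Well 3 = (298, 225, 80.1).
Normal n = (Well 1→Well 2) × (Well 1→Well 3) = (-16808.4, -4574.2, 75382).
So ∂z/∂easting = −n_x/n_z = 0.22298 and ∂z/∂northing = −n_y/n_z = 0.06068.
Unit vector along 115° is (sin 115°, cos 115°) = (0.9063, -0.4226).
Slope in that direction = a·(0.9063) + b·(-0.4226) = 0.17644.
Apparent dip = arctan|0.17644| = 10.0° (true dip is 13.0°, so apparent ≤ true as expected).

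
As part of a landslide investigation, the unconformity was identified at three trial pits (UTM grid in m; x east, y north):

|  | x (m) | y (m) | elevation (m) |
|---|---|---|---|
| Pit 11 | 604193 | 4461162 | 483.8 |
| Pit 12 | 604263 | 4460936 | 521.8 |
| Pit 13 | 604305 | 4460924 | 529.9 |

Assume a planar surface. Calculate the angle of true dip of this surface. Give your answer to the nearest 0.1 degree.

11.2°

Two edge vectors: Pit 11→Pit 12 = (70, -226, 38), Pit 11→Pit 13 = (112, -238, 46.1).
Normal n = (Pit 11→Pit 12) × (Pit 11→Pit 13) = (-1374.6, 1029, 8652).
So ∂z/∂x = −n_x/n_z = 0.15888 and ∂z/∂y = −n_y/n_z = −0.11893.
Gradient magnitude |∇z| = √(a² + b²) = √(0.02524 + 0.01414) = 0.19846.
True dip = arctan(0.19846) = 11.2°, dipping toward NW (azimuth ≈ 307°).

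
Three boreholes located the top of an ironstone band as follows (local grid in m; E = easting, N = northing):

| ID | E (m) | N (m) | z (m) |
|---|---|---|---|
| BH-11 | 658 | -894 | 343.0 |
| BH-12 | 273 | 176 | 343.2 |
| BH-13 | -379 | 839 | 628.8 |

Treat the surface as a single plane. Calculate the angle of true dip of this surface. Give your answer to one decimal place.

36.3°

Two edge vectors: BH-11→BH-12 = (-385, 1070, 0.2), BH-11→BH-13 = (-1037, 1733, 285.8).
Normal n = (BH-11→BH-12) × (BH-11→BH-13) = (305459.4, 109825.6, 442385).
So ∂z/∂E = −n_x/n_z = −0.69048 and ∂z/∂N = −n_y/n_z = −0.24826.
Gradient magnitude |∇z| = √(a² + b²) = √(0.47677 + 0.06163) = 0.73376.
True dip = arctan(0.73376) = 36.3°, dipping toward ENE (azimuth ≈ 070°).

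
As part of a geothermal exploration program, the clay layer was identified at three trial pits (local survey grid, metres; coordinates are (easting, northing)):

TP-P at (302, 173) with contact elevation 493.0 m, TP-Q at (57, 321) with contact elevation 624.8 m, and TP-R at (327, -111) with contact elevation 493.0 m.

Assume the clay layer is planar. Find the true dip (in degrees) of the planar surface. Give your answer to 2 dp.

29.70°

Let the plane be z = a·E + b·N + c.
TP-Q−TP-P: −245a + 148b = 131.8;  TP-R−TP-P: 25a − 284b = 0.
Solving gives a = −0.56817, b = −0.05002.
Gradient magnitude |∇z| = √(a² + b²) = √(0.32282 + 0.00250) = 0.57037.
True dip = arctan(0.57037) = 29.70°, dipping toward E (azimuth ≈ 085°).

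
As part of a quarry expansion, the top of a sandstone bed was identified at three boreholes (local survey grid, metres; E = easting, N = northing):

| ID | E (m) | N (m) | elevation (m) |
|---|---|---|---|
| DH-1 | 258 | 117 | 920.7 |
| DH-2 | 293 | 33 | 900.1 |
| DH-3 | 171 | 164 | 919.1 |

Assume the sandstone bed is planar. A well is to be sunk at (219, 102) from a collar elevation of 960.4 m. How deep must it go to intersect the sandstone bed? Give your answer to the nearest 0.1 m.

52.2 m

Two edge vectors: DH-1→DH-2 = (35, -84, -20.6), DH-1→DH-3 = (-87, 47, -1.6).
Normal n = (DH-1→DH-2) × (DH-1→DH-3) = (1102.6, 1848.2, -5663).
So ∂z/∂E = −n_x/n_z = 0.19470 and ∂z/∂N = −n_y/n_z = 0.32636.
Intercept c from DH-1: 920.7 − 50.23 − 38.18 = 832.28.
At (219, 102): z_contact = 42.64 + 33.29 + 832.28 = 908.21 m.
Depth below ground = 960.4 − 908.21 = 52.2 m.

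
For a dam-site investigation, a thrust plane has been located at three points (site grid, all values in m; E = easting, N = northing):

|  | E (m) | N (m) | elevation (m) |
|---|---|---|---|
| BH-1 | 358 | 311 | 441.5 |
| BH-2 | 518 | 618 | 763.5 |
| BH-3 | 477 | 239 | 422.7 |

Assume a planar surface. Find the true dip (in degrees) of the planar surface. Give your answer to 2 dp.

Let the plane be z = a·E + b·N + c.
BH-2−BH-1: 160a + 307b = 322;  BH-3−BH-1: 119a − 72b = −18.8.
Solving gives a = 0.36236, b = 0.86001.
Gradient magnitude |∇z| = √(a² + b²) = √(0.13130 + 0.73962) = 0.93323.
True dip = arctan(0.93323) = 43.02°, dipping toward SSW (azimuth ≈ 203°).

43.02°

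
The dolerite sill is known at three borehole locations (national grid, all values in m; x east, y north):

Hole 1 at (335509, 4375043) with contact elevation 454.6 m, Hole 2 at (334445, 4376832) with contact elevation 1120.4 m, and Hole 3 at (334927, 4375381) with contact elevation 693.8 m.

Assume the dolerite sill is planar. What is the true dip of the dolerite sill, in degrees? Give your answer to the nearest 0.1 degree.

Let the plane be z = a·x + b·y + c.
Hole 2−Hole 1: −1064a + 1789b = 665.8;  Hole 3−Hole 1: −582a + 338b = 239.2.
Solving gives a = −0.29768, b = 0.19512.
Gradient magnitude |∇z| = √(a² + b²) = √(0.08861 + 0.03807) = 0.35593.
True dip = arctan(0.35593) = 19.6°, dipping toward ESE (azimuth ≈ 123°).

19.6°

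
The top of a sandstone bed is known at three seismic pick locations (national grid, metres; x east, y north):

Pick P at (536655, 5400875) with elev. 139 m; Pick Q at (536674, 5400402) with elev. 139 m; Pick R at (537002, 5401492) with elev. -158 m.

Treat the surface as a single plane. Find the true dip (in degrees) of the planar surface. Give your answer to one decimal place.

38.6°

Two edge vectors: Pick P→Pick Q = (19, -473, 0), Pick P→Pick R = (347, 617, -297).
Normal n = (Pick P→Pick Q) × (Pick P→Pick R) = (140481, 5643, 175854).
So ∂z/∂x = −n_x/n_z = −0.79885 and ∂z/∂y = −n_y/n_z = −0.03209.
Gradient magnitude |∇z| = √(a² + b²) = √(0.63816 + 0.00103) = 0.79949.
True dip = arctan(0.79949) = 38.6°, dipping toward E (azimuth ≈ 088°).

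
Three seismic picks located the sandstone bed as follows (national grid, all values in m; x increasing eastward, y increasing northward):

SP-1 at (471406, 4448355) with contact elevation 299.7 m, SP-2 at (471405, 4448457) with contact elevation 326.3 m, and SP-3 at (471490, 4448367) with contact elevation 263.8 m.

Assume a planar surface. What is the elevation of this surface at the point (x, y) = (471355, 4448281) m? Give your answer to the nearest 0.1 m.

304.4 m

Let the plane be z = a·x + b·y + c.
SP-2−SP-1: −1a + 102b = 26.6;  SP-3−SP-1: 84a + 12b = −35.9.
Solving gives a = −0.463986014, b = 0.256235431.
Then c = 299.7 − a·471406 − b·4448355 = −920800.67.
At (471355, 4448281): z = −218702.1 + 1139807.2 − 920800.67 = 304.4 m.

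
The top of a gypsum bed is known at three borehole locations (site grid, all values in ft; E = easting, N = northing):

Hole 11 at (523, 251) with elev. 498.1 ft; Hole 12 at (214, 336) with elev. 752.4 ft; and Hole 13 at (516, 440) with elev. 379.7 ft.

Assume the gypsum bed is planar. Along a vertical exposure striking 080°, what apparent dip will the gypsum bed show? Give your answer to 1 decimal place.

Let the plane be z = a·E + b·N + c.
Hole 12−Hole 11: −309a + 85b = 254.3;  Hole 13−Hole 11: −7a + 189b = −118.4.
Solving gives a = −1.00555, b = −0.66370.
Unit vector along 080° is (sin 80°, cos 80°) = (0.9848, 0.1736).
Slope in that direction = a·(0.9848) + b·(0.1736) = −1.10552.
Apparent dip = arctan|1.10552| = 47.9° (true dip is 50.3°, so apparent ≤ true as expected).

47.9°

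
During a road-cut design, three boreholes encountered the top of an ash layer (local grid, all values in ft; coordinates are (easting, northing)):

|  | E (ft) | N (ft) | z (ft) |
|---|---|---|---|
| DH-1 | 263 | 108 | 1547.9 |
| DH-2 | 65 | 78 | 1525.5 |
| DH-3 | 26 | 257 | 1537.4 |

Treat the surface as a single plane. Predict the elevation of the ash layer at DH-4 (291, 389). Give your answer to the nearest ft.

Two edge vectors: DH-1→DH-2 = (-198, -30, -22.4), DH-1→DH-3 = (-237, 149, -10.5).
Normal n = (DH-1→DH-2) × (DH-1→DH-3) = (3652.6, 3229.8, -36612).
So ∂z/∂E = −n_x/n_z = 0.09977 and ∂z/∂N = −n_y/n_z = 0.08822.
Intercept c from DH-1: 1547.9 − 26.24 − 9.53 = 1512.13.
At (291, 389): z = 29.0 + 34.3 + 1512.13 = 1575.5 ft.

1575 ft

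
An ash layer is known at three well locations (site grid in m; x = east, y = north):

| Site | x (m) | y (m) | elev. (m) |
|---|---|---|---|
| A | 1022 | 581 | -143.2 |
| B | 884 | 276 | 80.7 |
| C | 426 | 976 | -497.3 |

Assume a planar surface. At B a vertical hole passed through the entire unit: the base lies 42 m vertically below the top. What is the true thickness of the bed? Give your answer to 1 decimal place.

Two edge vectors: A→B = (-138, -305, 223.9), A→C = (-596, 395, -354.1).
Normal n = (A→B) × (A→C) = (19560, -182310.2, -236290).
So ∂z/∂x = −n_x/n_z = 0.08278 and ∂z/∂y = −n_y/n_z = −0.77155.
|∇z| = √(a²+b²) = 0.77598, so dip δ = arctan(0.77598) = 37.81°.
True thickness = vertical thickness × cos δ = 42 × cos 37.81° = 33.2 m.

33.2 m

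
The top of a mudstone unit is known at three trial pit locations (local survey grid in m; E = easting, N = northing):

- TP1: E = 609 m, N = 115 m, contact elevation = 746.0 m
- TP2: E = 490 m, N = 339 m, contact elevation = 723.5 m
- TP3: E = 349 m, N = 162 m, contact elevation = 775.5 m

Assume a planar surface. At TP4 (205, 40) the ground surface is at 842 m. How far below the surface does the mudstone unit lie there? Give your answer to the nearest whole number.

24 m

Two edge vectors: TP1→TP2 = (-119, 224, -22.5), TP1→TP3 = (-260, 47, 29.5).
Normal n = (TP1→TP2) × (TP1→TP3) = (7665.5, 9360.5, 52647).
So ∂z/∂E = −n_x/n_z = −0.14560 and ∂z/∂N = −n_y/n_z = −0.17780.
Intercept c from TP1: 746 + 88.67 + 20.45 = 855.12.
At (205, 40): z_contact = −29.8 − 7.1 + 855.12 = 818.2 m.
Depth below ground = 842 − 818.2 = 24 m.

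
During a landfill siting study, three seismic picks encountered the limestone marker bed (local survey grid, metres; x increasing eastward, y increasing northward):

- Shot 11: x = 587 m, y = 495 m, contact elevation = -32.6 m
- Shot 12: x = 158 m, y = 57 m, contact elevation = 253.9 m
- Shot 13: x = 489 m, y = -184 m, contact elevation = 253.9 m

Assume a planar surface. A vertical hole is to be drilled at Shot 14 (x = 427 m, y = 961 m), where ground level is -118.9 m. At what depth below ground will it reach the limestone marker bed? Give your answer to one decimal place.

47.1 m

Two edge vectors: Shot 11→Shot 12 = (-429, -438, 286.5), Shot 11→Shot 13 = (-98, -679, 286.5).
Normal n = (Shot 11→Shot 12) × (Shot 11→Shot 13) = (69046.5, 94831.5, 248367).
So ∂z/∂x = −n_x/n_z = −0.27800 and ∂z/∂y = −n_y/n_z = −0.38182.
Intercept c from Shot 11: -32.6 + 163.19 + 189.00 = 319.59.
At (427, 961): z_contact = −118.71 − 366.93 + 319.59 = -166.05 m.
Depth below ground = -118.9 − (-166.05) = 47.1 m.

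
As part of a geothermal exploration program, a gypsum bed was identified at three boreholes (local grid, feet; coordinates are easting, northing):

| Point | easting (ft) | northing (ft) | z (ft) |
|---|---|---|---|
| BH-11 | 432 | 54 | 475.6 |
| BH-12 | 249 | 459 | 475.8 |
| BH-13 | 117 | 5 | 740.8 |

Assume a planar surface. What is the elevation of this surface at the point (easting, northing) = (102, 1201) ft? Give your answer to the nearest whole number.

328 ft

Let the plane be z = a·easting + b·northing + c.
BH-12−BH-11: −183a + 405b = 0.2;  BH-13−BH-11: −315a − 49b = 265.2.
Solving gives a = −0.78669, b = −0.35497.
Then c = 475.6 − a·432 − b·54 = 834.62.
At (102, 1201): z = −80.2 − 426.3 + 834.62 = 328.1 ft.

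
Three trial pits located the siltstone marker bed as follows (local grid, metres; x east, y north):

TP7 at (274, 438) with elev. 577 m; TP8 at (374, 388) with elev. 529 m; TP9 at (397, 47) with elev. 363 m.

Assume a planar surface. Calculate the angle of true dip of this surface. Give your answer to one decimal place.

27.9°

Let the plane be z = a·x + b·y + c.
TP8−TP7: 100a − 50b = −48;  TP9−TP7: 123a − 391b = −214.
Solving gives a = −0.24486, b = 0.47029.
Gradient magnitude |∇z| = √(a² + b²) = √(0.05995 + 0.22117) = 0.53021.
True dip = arctan(0.53021) = 27.9°, dipping toward SSE (azimuth ≈ 152°).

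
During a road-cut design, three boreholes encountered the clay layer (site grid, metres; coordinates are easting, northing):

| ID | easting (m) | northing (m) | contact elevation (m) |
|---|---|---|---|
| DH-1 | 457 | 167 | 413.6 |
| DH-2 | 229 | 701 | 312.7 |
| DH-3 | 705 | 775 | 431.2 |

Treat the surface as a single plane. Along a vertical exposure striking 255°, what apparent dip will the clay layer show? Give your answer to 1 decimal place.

13.1°

Let the plane be z = a·easting + b·northing + c.
DH-2−DH-1: −228a + 534b = −100.9;  DH-3−DH-1: 248a + 608b = 17.6.
Solving gives a = 0.26100, b = −0.07751.
Unit vector along 255° is (sin 255°, cos 255°) = (-0.9659, -0.2588).
Slope in that direction = a·(-0.9659) + b·(-0.2588) = −0.23204.
Apparent dip = arctan|0.23204| = 13.1° (true dip is 15.2°, so apparent ≤ true as expected).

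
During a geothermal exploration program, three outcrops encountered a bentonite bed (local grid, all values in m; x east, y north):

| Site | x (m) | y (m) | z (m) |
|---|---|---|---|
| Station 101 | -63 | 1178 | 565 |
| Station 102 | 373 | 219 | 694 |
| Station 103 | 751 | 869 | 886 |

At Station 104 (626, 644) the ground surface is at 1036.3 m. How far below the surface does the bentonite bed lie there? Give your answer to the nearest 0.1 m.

Let the plane be z = a·x + b·y + c.
Station 102−Station 101: 436a − 959b = 129;  Station 103−Station 101: 814a − 309b = 321.
Solving gives a = 0.414890, b = 0.054110.
Then c = 565 − a·-63 − b·1178 = 527.40.
At (626, 644): z_contact = 259.72 + 34.85 + 527.40 = 821.96 m.
Depth below ground = 1036.3 − 821.96 = 214.3 m.

214.3 m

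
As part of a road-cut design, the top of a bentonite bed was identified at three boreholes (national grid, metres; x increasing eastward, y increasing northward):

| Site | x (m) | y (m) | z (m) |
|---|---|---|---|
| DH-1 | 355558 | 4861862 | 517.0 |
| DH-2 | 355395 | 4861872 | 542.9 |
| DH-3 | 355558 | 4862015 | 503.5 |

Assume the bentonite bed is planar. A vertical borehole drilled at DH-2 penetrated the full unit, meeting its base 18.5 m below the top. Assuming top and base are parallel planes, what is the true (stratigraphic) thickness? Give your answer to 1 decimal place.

Two edge vectors: DH-1→DH-2 = (-163, 10, 25.9), DH-1→DH-3 = (0, 153, -13.5).
Normal n = (DH-1→DH-2) × (DH-1→DH-3) = (-4097.7, -2200.5, -24939).
So ∂z/∂x = −n_x/n_z = −0.16431 and ∂z/∂y = −n_y/n_z = −0.08824.
|∇z| = √(a²+b²) = 0.18650, so dip δ = arctan(0.18650) = 10.56°.
True thickness = vertical thickness × cos δ = 18.5 × cos 10.56° = 18.2 m.

18.2 m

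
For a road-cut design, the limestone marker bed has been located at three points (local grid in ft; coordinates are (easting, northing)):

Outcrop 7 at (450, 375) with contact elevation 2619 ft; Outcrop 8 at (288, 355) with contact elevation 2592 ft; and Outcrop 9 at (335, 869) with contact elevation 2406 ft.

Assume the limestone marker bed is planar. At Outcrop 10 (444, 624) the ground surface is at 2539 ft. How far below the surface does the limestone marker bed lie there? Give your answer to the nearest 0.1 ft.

16.3 ft

Two edge vectors: Outcrop 7→Outcrop 8 = (-162, -20, -27), Outcrop 7→Outcrop 9 = (-115, 494, -213).
Normal n = (Outcrop 7→Outcrop 8) × (Outcrop 7→Outcrop 9) = (17598, -31401, -82328).
So ∂z/∂E = −n_x/n_z = 0.21375 and ∂z/∂N = −n_y/n_z = −0.38141.
Intercept c from Outcrop 7: 2619 − 96.19 + 143.03 = 2665.84.
At (444, 624): z_contact = 94.91 − 238.00 + 2665.84 = 2522.75 ft.
Depth below ground = 2539 − 2522.75 = 16.3 ft.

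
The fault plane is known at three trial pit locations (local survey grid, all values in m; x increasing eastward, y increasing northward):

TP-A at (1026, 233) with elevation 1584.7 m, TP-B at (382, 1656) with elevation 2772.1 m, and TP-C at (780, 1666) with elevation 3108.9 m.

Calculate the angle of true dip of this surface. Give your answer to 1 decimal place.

55.5°

Two edge vectors: TP-A→TP-B = (-644, 1423, 1187.4), TP-A→TP-C = (-246, 1433, 1524.2).
Normal n = (TP-A→TP-B) × (TP-A→TP-C) = (467392.4, 689484.4, -572794).
So ∂z/∂x = −n_x/n_z = 0.81599 and ∂z/∂y = −n_y/n_z = 1.20372.
Gradient magnitude |∇z| = √(a² + b²) = √(0.66583 + 1.44895) = 1.45423.
True dip = arctan(1.45423) = 55.5°, dipping toward SW (azimuth ≈ 214°).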